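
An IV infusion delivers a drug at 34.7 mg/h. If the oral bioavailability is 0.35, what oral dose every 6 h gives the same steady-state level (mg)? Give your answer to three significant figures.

To maintain the same Css, the systemic dosing rate must be unchanged: F·D/τ = infusion rate.
D = rate × τ / F = 34.7 × 6 / 0.35 = 594.9 mg

595 mg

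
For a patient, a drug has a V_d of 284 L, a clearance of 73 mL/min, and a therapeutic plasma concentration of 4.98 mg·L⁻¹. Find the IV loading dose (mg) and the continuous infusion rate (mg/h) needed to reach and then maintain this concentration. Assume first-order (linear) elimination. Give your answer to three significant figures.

LD = Vd · C_target = 284.0 × 4.98 = 1414 mg
Convert clearance: 73 mL/min × 60 min/h ÷ 1000 mL/L = 4.380 L/h
Infusion rate = 4.380 L/h × 4.98 mg/L = 21.81 mg/h

(a) 1410 mg; (b) 21.8 mg/h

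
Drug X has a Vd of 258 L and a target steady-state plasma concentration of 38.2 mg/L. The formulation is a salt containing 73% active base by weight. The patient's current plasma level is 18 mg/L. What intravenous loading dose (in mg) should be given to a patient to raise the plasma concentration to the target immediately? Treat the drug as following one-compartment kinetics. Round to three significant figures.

The loading dose fills Vd to the target concentration.
Concentration deficit ΔC = 38.2 − 18 = 20.20 mg/L
LD = Vd × ΔC / S = 258.0 × 20.20 / 0.73 = 7139 mg

7140 mg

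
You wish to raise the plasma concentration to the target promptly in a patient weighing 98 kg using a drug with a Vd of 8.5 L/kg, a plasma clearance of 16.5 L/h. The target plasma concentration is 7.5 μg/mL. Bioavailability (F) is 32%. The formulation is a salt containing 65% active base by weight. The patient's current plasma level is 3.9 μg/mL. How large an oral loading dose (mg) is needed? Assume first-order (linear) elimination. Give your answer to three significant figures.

14400 mg

Vd = 8.5 L/kg × 98 kg = 833.0 L
Concentration deficit ΔC = 7.5 − 3.9 = 3.600 mg/L
LD = Vd × ΔC / F / S = 833.0 × 3.600 / 0.32 / 0.65 = 14420 mg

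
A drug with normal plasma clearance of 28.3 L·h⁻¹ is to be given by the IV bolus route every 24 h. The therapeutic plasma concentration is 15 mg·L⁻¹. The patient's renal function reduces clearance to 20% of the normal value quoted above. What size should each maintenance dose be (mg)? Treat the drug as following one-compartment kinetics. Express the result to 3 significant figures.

2040 mg

Patient clearance = 0.2 × 28.30 = 5.660 L/h
D = CL × Css × τ = 5.660 × 15 × 24 = 2038 mg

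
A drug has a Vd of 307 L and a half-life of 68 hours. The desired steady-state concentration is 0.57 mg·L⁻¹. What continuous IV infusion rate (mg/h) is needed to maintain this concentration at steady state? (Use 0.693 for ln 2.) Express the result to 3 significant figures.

k = 0.693/68 = 0.01019 h⁻¹, so CL = k·Vd = 0.01019 × 307.0 = 3.128 L/h
Infusion rate = CL × Css = 3.128 × 0.57 = 1.783 mg/h

1.78 mg/h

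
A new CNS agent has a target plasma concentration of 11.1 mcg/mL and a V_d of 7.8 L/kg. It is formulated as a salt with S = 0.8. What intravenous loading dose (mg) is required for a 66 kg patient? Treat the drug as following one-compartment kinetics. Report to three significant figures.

Vd(total) = 66 kg × 7.8 L/kg = 514.8 L
The loading dose fills Vd to the target concentration.
LD = Vd × C / S = 514.8 × 11.10 / 0.8 = 7143 mg

7140 mg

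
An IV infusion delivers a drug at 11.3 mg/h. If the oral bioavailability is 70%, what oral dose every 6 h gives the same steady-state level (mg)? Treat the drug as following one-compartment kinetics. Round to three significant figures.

96.9 mg

To maintain the same Css, the systemic dosing rate must be unchanged: F·D/τ = infusion rate.
D = rate × τ / F = 11.3 × 6 / 0.7 = 96.86 mg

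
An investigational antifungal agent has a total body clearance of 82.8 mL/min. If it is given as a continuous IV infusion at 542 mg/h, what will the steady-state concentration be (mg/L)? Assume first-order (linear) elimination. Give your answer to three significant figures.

109 mg/L

Convert clearance: 82.8 mL/min × 60 min/h ÷ 1000 mL/L = 4.968 L/h
Css = rate / CL = 542 / 4.968 = 109.1 mg/L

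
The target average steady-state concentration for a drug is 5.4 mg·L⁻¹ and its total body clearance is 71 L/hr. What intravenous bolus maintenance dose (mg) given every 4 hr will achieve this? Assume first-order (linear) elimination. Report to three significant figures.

D = CL × Css × τ = 71.00 × 5.4 × 4 = 1534 mg

1530 mg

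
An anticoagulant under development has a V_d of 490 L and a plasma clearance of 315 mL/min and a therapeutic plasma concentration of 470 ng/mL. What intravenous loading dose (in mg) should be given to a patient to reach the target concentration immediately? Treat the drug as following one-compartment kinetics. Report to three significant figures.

C = 470 ng/mL = 0.4700 mg/L
LD = Vd × C = 490.0 × 0.4700 = 230.3 mg

230 mg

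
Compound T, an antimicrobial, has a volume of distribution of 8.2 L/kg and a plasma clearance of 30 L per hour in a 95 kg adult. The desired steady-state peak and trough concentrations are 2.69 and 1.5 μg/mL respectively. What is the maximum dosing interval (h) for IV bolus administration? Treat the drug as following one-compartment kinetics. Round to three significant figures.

Vd(total) = 95 kg × 8.2 L/kg = 779.0 L
k = CL / Vd = 30.00 / 779.0 = 0.03851 h⁻¹
Between IV bolus doses, concentration decays as C = C₀·e^(−kτ), so C_peak/C_trough = e^(kτ).
τ_max = ln(C_peak/C_trough) / k = ln(2.69/1.5) / 0.03851 = 0.5841 / 0.03851 = 15.17 h

15.2 h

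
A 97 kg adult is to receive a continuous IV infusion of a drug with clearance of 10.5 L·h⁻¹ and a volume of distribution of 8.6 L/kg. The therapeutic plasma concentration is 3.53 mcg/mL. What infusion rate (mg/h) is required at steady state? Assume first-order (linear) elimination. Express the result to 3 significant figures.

Rate = CL × Css = 10.50 × 3.53 = 37.07 mg/h

37.1 mg/h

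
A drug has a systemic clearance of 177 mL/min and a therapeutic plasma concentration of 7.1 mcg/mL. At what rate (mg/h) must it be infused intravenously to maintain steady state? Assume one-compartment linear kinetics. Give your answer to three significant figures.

CL = 177 mL/min × 60/1000 = 10.62 L/h
R₀ = 10.62 × 7.1 = 75.40 mg/h

75.4 mg/h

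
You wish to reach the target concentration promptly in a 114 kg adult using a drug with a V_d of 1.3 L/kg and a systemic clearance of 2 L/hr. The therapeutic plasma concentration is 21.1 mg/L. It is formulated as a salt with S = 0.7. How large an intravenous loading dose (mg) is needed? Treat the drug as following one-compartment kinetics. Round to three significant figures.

Total Vd = 1.3 × 114 = 148.2 L
LD = Vd × C / S = 148.2 × 21.10 / 0.7 = 4467 mg

4470 mg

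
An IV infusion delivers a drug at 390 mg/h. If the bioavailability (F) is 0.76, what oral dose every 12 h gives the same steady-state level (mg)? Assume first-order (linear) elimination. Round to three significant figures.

6160 mg

To maintain the same Css, the systemic dosing rate must be unchanged: F·D/τ = infusion rate.
D = rate × τ / F = 390 × 12 / 0.76 = 6158 mg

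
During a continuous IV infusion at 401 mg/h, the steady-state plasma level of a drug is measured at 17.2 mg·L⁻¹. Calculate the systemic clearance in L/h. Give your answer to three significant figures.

23.3 L/h

At steady state, infusion rate = CL × Css, so CL = rate / Css.
CL = 401 / 17.2 = 23.31 L/h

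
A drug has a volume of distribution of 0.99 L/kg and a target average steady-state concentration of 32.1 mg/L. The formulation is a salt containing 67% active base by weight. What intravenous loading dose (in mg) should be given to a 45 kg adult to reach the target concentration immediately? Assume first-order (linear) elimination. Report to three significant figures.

2130 mg

Vd = 0.99 L/kg × 45 kg = 44.55 L
LD = Vd × C / S = 44.55 × 32.10 / 0.67 = 2134 mg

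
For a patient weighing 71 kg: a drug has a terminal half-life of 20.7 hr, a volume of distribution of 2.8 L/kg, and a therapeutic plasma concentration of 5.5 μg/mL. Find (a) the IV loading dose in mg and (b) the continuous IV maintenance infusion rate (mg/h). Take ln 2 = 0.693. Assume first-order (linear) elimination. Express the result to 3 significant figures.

Vd(total) = 71 kg × 2.8 L/kg = 198.8 L
LD = Vd × C = 198.8 × 5.5 = 1093 mg
CL = 0.693 × Vd / t½ = 0.693 × 198.8 / 20.7 = 6.655 L/h
Infusion rate = CL × Css = 6.655 × 5.5 = 36.60 mg/h

(a) 1090 mg; (b) 36.6 mg/h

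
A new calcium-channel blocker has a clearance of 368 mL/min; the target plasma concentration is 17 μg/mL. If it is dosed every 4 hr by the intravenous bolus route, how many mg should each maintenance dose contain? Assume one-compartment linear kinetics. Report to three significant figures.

Convert clearance: 368 mL/min × 60 min/h ÷ 1000 mL/L = 22.08 L/h
D = CL × Css × τ = 22.08 × 17 × 4 = 1501 mg

1500 mg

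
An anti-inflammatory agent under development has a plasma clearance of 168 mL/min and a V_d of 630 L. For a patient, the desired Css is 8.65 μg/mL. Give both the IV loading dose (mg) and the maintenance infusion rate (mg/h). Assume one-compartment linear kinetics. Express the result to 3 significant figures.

(a) 5450 mg; (b) 87.2 mg/h

LD = Vd · C_target = 630.0 × 8.65 = 5450 mg
Convert clearance: 168 mL/min × 60 min/h ÷ 1000 mL/L = 10.08 L/h
Maintenance: replace elimination → rate = CL × Css = 10.08 × 8.65 = 87.19 mg/h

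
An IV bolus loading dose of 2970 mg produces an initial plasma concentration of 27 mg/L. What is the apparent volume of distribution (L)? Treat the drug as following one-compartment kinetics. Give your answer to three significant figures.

Immediately after an IV bolus, C₀ = Dose / Vd, so Vd = Dose / C₀.
Vd = 2970 / 27 = 110.0 L

110 L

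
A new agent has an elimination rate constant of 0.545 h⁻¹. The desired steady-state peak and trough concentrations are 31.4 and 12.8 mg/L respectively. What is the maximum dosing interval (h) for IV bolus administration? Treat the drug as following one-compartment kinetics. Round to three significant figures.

Between IV bolus doses, concentration decays as C = C₀·e^(−kτ), so C_peak/C_trough = e^(kτ).
τ_max = ln(C_peak/C_trough) / k = ln(31.4/12.8) / 0.5450 = 0.8974 / 0.5450 = 1.647 h

1.65 h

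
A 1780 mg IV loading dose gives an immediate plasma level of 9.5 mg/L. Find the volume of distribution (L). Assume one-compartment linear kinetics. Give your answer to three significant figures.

Immediately after an IV bolus, C₀ = Dose / Vd, so Vd = Dose / C₀.
Vd = 1780 / 9.5 = 187.4 L

187 L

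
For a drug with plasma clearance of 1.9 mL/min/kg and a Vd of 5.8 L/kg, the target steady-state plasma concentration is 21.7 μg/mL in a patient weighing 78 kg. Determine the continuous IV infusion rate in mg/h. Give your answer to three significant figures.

CL = 1.9 mL/min/kg × 78 kg = 148.2 mL/min = 148.2 × 60/1000 = 8.892 L/h
Rate = CL × Css = 8.892 × 21.7 = 193.0 mg/h

193 mg/h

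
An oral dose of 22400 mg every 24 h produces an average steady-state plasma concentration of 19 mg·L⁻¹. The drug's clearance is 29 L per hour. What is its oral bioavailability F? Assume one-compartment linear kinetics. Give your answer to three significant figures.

F·D/τ = CL·Css at steady state → F = CL·Css·τ / D.
F = 29 × 19 × 24 / 22400 = 0.590

0.590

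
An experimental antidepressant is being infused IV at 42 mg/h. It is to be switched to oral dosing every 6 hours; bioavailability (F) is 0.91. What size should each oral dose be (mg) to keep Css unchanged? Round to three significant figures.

To maintain the same Css, the systemic dosing rate must be unchanged: F·D/τ = infusion rate.
D = rate × τ / F = 42 × 6 / 0.91 = 276.9 mg

277 mg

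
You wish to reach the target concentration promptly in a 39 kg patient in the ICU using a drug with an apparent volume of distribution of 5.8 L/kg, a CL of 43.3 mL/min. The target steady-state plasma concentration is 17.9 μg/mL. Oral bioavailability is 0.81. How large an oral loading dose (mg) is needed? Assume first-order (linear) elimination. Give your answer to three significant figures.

5000 mg

Vd = 5.8 L/kg × 39 kg = 226.2 L
LD = Vd × C / F = 226.2 × 17.90 / 0.81 = 4999 mg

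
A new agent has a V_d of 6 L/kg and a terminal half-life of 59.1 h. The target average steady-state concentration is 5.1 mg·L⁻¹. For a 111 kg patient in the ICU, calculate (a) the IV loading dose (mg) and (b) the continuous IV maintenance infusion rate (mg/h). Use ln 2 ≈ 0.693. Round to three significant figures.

Vd = 6 L/kg × 111 kg = 666.0 L
LD = Vd × C = 666.0 × 5.1 = 3397 mg
CL = 0.693 × Vd / t½ = 0.693 × 666.0 / 59.1 = 7.809 L/h
Infusion rate = CL × Css = 7.809 × 5.1 = 39.83 mg/h

(a) 3400 mg; (b) 39.8 mg/h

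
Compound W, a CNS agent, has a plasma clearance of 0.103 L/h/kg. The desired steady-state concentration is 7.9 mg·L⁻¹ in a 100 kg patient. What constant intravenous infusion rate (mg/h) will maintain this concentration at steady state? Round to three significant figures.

CL = 0.103 L/h/kg × 100 kg = 10.30 L/h
Rate = CL × Css = 10.30 × 7.9 = 81.37 mg/h

81.4 mg/h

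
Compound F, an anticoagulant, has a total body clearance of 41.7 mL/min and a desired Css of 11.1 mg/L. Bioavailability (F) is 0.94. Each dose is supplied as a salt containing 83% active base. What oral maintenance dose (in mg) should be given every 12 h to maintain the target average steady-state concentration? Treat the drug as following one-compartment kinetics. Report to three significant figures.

CL = 41.7 mL/min = 41.7 × 0.06 = 2.502 L/h
At steady state, dose per interval replaces the amount cleared in that interval: F·S·D/τ = CL·Css.
D = CL × Css × τ / F / S = 2.502 × 11.1 × 12 / 0.94 / 0.83 = 427.2 mg

427 mg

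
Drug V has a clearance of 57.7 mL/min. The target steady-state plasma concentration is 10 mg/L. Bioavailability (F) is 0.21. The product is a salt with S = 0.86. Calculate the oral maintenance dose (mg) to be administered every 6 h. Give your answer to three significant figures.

1150 mg

CL = 57.7 mL/min = 57.7 × 0.06 = 3.462 L/h
D = CL × Css × τ / F / S = 3.462 × 10 × 6 / 0.21 / 0.86 = 1150 mg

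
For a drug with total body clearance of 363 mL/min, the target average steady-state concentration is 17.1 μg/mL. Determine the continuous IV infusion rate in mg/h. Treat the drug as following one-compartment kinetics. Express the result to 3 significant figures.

CL = 363 mL/min × 60/1000 = 21.78 L/h
R₀ = 21.78 × 17.1 = 372.4 mg/h

372 mg/h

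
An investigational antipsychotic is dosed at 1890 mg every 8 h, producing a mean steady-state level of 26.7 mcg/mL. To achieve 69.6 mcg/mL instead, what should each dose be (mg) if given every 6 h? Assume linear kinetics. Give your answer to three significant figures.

For first-order elimination, Css ∝ F·D/(CL·τ); F and CL are unchanged, so Css ∝ D/τ.
D₂ = D₁ × (Css,target / Css,current) × (τ₂/τ₁) = 1890 × (69.6/26.7) × (6/8) = 3695 mg

3700 mg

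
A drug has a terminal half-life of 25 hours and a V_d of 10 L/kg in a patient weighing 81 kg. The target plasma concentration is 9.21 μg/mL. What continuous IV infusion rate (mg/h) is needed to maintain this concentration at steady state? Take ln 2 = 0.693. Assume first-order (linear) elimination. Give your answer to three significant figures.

207 mg/h

Vd(total) = 81 kg × 10 L/kg = 810.0 L
CL = ln 2 · Vd / t½ = 0.693 × 810.0 / 25 = 22.45 L/h
Infusion rate = CL × Css = 22.45 × 9.21 = 206.8 mg/h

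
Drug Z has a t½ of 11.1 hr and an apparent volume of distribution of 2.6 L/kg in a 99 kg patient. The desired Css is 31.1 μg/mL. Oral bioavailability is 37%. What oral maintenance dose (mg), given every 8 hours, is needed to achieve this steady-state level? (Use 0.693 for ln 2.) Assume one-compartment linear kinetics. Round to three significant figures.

Vd(total) = 99 kg × 2.6 L/kg = 257.4 L
CL = 0.693 × Vd / t½ = 0.693 × 257.4 / 11.1 = 16.07 L/h
D = CL × Css × τ / F = 16.07 × 31.1 × 8 / 0.37 = 10810 mg

10800 mg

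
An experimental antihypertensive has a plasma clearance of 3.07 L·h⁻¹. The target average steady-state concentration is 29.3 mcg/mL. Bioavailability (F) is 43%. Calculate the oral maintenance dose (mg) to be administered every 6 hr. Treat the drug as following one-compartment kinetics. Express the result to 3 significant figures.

1260 mg

D = CL × Css × τ / F = 3.070 × 29.3 × 6 / 0.43 = 1255 mg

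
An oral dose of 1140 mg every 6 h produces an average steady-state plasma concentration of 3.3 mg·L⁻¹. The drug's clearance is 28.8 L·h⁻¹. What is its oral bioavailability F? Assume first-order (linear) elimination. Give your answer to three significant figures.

0.500

F·D/τ = CL·Css at steady state → F = CL·Css·τ / D.
F = 28.8 × 3.3 × 6 / 1140 = 0.500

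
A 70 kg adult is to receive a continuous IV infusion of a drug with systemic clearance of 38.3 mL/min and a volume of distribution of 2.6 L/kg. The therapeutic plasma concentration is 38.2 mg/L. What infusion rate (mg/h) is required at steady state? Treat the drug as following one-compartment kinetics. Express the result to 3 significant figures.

87.8 mg/h

CL = 38.3 mL/min × 60/1000 = 2.298 L/h
Vd does not affect the maintenance rate; only clearance governs steady-state input.
Infusion rate = CL · Css = 2.298 L/h × 38.2 mg/L = 87.78 mg/h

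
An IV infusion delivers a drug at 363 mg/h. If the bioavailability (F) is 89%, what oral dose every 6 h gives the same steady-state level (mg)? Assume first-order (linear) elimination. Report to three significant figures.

To maintain the same Css, the systemic dosing rate must be unchanged: F·D/τ = infusion rate.
D = rate × τ / F = 363 × 6 / 0.89 = 2447 mg

2450 mg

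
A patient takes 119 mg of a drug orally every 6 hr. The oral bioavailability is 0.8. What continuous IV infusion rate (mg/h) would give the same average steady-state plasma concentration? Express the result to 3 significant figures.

Equivalent systemic input: infusion rate = F·D/τ.
Rate = 0.8 × 119 / 6 = 15.87 mg/h

15.9 mg/h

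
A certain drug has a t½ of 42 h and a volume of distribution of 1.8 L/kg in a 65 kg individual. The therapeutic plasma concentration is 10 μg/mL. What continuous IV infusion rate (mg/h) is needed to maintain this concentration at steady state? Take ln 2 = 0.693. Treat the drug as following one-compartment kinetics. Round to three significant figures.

Total Vd = 1.8 × 65 = 117.0 L
k = 0.693/42 = 0.01650 h⁻¹, so CL = k·Vd = 0.01650 × 117.0 = 1.931 L/h
Infusion rate = CL × Css = 1.931 × 10 = 19.31 mg/h

19.3 mg/h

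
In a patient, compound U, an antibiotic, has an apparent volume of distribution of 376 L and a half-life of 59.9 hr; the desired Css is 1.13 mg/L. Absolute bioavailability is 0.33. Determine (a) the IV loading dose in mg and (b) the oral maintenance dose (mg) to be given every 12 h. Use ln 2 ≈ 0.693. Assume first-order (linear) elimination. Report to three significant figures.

LD = Vd × C = 376.0 × 1.13 = 424.9 mg
CL = 0.693 × Vd / t½ = 0.693 × 376.0 / 59.9 = 4.350 L/h
D = CL × Css × τ / F = 4.350 × 1.13 × 12 / 0.33 = 178.7 mg

(a) 425 mg; (b) 179 mg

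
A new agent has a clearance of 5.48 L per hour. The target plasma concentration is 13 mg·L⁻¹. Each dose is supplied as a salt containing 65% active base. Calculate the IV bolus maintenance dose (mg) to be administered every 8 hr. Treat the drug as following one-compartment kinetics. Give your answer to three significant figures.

D = CL × Css × τ / S = 5.480 × 13 × 8 / 0.65 = 876.8 mg

877 mg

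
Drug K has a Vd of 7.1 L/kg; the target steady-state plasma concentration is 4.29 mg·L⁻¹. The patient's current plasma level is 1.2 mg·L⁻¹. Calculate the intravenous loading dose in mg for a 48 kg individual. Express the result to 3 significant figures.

1050 mg

Vd = 7.1 L/kg × 48 kg = 340.8 L
The loading dose fills Vd to the target concentration.
Concentration deficit ΔC = 4.29 − 1.2 = 3.090 mg/L
LD = Vd × ΔC = 340.8 × 3.090 = 1053 mg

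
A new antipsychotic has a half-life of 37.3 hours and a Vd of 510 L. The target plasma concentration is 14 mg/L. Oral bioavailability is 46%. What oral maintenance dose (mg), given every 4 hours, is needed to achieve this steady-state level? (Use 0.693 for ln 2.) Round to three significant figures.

1150 mg

k = 0.693/37.3 = 0.01858 h⁻¹, so CL = k·Vd = 0.01858 × 510.0 = 9.476 L/h
D = CL × Css × τ / F = 9.476 × 14 × 4 / 0.46 = 1154 mg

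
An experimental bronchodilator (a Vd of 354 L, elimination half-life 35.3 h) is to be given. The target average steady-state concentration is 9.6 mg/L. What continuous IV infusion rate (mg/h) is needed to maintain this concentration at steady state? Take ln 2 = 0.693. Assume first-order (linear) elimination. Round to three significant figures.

CL = 0.693 × Vd / t½ = 0.693 × 354.0 / 35.3 = 6.950 L/h
Infusion rate = CL × Css = 6.950 × 9.6 = 66.72 mg/h

66.7 mg/h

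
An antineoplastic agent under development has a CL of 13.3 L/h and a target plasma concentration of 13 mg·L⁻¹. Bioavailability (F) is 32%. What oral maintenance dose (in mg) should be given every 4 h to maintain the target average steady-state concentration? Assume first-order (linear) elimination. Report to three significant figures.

D = CL × Css × τ / F = 13.30 × 13 × 4 / 0.32 = 2161 mg

2160 mg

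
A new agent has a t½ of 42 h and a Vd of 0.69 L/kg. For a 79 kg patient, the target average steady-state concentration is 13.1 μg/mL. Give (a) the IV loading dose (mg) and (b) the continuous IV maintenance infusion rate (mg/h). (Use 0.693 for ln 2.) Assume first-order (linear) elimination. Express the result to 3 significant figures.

Vd = 0.69 L/kg × 79 kg = 54.51 L
LD = Vd × C = 54.51 × 13.1 = 714.1 mg
CL = 0.693 × Vd / t½ = 0.693 × 54.51 / 42 = 0.8994 L/h
Infusion rate = CL × Css = 0.8994 × 13.1 = 11.78 mg/h

(a) 714 mg; (b) 11.8 mg/h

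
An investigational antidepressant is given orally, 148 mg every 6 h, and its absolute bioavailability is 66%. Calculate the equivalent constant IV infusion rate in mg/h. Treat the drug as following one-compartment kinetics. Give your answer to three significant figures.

Equivalent systemic input: infusion rate = F·D/τ.
Rate = 0.66 × 148 / 6 = 16.28 mg/h

16.3 mg/h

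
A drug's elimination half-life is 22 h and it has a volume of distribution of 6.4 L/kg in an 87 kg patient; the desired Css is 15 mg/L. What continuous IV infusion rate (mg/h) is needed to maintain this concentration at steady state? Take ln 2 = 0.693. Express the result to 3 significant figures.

263 mg/h

Vd(total) = 87 kg × 6.4 L/kg = 556.8 L
k = 0.693/22 = 0.03150 h⁻¹, so CL = k·Vd = 0.03150 × 556.8 = 17.54 L/h
Infusion rate = CL × Css = 17.54 × 15 = 263.1 mg/h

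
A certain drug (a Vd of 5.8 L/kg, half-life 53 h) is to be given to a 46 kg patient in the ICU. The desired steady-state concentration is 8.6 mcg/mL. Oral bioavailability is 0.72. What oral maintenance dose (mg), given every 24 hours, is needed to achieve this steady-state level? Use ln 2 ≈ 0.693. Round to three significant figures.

Total Vd = 5.8 × 46 = 266.8 L
CL = ln 2 · Vd / t½ = 0.693 × 266.8 / 53 = 3.489 L/h
D = CL × Css × τ / F = 3.489 × 8.6 × 24 / 0.72 = 1000 mg

1000 mg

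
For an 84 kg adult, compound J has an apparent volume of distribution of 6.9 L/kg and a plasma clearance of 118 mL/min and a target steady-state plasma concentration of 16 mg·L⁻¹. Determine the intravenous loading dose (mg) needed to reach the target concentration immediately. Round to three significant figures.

Vd = 6.9 L/kg × 84 kg = 579.6 L
The loading dose fills Vd to the target concentration.
LD = Vd × C = 579.6 × 16.00 = 9274 mg

9270 mg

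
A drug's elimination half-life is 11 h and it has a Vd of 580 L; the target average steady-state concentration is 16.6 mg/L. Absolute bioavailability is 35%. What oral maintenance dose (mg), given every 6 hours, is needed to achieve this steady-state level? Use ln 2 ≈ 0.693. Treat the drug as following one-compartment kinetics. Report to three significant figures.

k = 0.693/11 = 0.06300 h⁻¹, so CL = k·Vd = 0.06300 × 580.0 = 36.54 L/h
D = CL × Css × τ / F = 36.54 × 16.6 × 6 / 0.35 = 10400 mg

10400 mg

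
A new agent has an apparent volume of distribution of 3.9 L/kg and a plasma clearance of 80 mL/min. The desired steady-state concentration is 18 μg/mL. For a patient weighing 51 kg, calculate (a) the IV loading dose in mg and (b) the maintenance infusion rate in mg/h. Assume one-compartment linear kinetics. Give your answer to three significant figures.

Vd = 3.9 L/kg × 51 kg = 198.9 L
Loading: fill Vd to C_target → 198.9 L × 18 mg/L = 3580 mg
Convert clearance: 80 mL/min × 60 min/h ÷ 1000 mL/L = 4.800 L/h
Maintenance infusion rate = CL × Css = 4.800 × 18 = 86.40 mg/h

(a) 3580 mg; (b) 86.4 mg/h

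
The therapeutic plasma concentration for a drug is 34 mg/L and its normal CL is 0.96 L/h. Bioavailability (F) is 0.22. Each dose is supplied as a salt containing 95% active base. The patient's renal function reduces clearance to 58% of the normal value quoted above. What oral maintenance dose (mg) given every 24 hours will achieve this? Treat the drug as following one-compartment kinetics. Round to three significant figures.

2170 mg

Patient clearance = 0.58 × 0.9600 = 0.5568 L/h
D = CL × Css × τ / F / S = 0.5568 × 34 × 24 / 0.22 / 0.95 = 2174 mg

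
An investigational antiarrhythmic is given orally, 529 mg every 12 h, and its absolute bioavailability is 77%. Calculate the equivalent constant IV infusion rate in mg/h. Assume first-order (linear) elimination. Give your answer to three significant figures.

33.9 mg/h

Equivalent systemic input: infusion rate = F·D/τ.
Rate = 0.77 × 529 / 12 = 33.94 mg/h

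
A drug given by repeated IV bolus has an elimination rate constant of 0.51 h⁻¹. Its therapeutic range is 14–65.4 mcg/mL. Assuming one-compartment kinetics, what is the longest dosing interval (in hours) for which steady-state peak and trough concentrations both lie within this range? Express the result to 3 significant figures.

3.02 h

Between IV bolus doses, concentration decays as C = C₀·e^(−kτ), so C_peak/C_trough = e^(kτ).
τ_max = ln(C_peak/C_trough) / k = ln(65.4/14) / 0.5100 = 1.541 / 0.5100 = 3.022 h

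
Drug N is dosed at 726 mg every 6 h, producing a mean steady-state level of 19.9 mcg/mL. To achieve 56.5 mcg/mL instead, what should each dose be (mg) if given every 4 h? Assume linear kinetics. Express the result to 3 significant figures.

With linear kinetics, Css is proportional to dose rate (D/τ) at fixed clearance.
D₂ = D₁ × (Css,target / Css,current) × (τ₂/τ₁) = 726 × (56.5/19.9) × (4/6) = 1374 mg

1370 mg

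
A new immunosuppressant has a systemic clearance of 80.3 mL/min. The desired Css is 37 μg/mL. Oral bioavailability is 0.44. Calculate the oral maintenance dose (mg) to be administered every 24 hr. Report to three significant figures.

CL = 80.3 mL/min = 80.3 × 0.06 = 4.818 L/h
D = CL × Css × τ / F = 4.818 × 37 × 24 / 0.44 = 9724 mg

9720 mg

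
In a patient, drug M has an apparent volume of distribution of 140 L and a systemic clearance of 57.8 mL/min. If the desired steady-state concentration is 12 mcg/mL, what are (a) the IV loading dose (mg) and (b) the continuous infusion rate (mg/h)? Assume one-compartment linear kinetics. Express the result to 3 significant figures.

(a) 1680 mg; (b) 41.6 mg/h

LD = Vd · C_target = 140.0 × 12 = 1680 mg
CL = 57.8 mL/min = 57.8 × 0.06 = 3.468 L/h
Infusion rate = 3.468 L/h × 12 mg/L = 41.62 mg/h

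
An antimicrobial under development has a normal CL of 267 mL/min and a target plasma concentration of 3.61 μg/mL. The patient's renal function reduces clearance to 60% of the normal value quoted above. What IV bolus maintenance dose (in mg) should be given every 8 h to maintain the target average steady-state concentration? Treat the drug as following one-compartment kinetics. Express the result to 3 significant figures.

CL = 267 mL/min × 60/1000 = 16.02 L/h
Patient clearance = 0.6 × 16.02 = 9.612 L/h
D = CL × Css × τ = 9.612 × 3.61 × 8 = 277.6 mg

278 mg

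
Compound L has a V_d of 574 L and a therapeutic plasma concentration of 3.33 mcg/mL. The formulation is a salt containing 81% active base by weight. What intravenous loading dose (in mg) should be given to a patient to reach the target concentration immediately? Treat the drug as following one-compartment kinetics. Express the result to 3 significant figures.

LD = Vd × C / S = 574.0 × 3.330 / 0.81 = 2360 mg

2360 mg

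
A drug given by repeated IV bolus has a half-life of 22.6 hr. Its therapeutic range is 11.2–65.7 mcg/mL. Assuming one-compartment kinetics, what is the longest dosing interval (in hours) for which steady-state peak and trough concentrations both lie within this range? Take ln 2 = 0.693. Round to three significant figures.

57.7 h

k = 0.693 / t½ = 0.693 / 22.6 = 0.03066 h⁻¹
Between IV bolus doses, concentration decays as C = C₀·e^(−kτ), so C_peak/C_trough = e^(kτ).
τ_max = ln(C_peak/C_trough) / k = ln(65.7/11.2) / 0.03066 = 1.769 / 0.03066 = 57.70 h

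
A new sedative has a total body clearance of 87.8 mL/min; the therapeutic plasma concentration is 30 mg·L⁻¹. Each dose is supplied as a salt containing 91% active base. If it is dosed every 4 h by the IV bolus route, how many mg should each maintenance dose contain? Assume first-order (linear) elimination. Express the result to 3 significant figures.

695 mg

CL = 87.8 mL/min = 87.8 × 0.06 = 5.268 L/h
D = CL × Css × τ / S = 5.268 × 30 × 4 / 0.91 = 694.7 mg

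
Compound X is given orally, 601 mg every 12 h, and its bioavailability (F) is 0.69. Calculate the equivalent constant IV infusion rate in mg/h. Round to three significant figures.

34.6 mg/h

Equivalent systemic input: infusion rate = F·D/τ.
Rate = 0.69 × 601 / 12 = 34.56 mg/h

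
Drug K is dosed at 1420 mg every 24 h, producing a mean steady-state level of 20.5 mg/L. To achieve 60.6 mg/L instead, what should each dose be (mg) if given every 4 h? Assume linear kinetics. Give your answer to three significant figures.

700 mg

For first-order elimination, Css ∝ F·D/(CL·τ); F and CL are unchanged, so Css ∝ D/τ.
D₂ = D₁ × (Css,target / Css,current) × (τ₂/τ₁) = 1420 × (60.6/20.5) × (4/24) = 699.6 mg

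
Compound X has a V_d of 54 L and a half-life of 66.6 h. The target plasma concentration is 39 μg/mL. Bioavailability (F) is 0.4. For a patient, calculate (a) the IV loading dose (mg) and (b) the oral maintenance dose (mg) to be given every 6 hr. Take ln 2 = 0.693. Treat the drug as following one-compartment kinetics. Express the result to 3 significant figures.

LD = Vd × C = 54.00 × 39 = 2106 mg
CL = 0.693 × Vd / t½ = 0.693 × 54.00 / 66.6 = 0.5619 L/h
D = CL × Css × τ / F = 0.5619 × 39 × 6 / 0.4 = 328.7 mg

(a) 2110 mg; (b) 329 mg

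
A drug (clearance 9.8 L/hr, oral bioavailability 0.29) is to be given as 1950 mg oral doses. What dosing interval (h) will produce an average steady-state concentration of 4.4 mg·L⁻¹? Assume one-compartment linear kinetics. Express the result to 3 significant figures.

13.1 h

F·D/τ = CL·Css → τ = F·D / (CL·Css).
τ = 0.29 × 1950 / (9.8 × 4.4) = 13.11 h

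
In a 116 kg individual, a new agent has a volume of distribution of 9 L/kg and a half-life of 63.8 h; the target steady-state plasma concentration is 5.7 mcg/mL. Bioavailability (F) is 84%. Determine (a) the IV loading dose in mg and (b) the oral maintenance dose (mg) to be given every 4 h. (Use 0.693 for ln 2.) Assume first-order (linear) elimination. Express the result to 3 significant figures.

Vd(total) = 116 kg × 9 L/kg = 1044 L
LD = Vd × C = 1044 × 5.7 = 5951 mg
CL = 0.693 × Vd / t½ = 0.693 × 1044 / 63.8 = 11.34 L/h
D = CL × Css × τ / F = 11.34 × 5.7 × 4 / 0.84 = 307.8 mg

(a) 5950 mg; (b) 308 mg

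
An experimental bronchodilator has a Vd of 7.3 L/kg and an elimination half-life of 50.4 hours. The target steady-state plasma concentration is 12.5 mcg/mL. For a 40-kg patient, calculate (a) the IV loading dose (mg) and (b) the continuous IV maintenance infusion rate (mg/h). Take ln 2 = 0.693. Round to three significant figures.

Vd(total) = 40 kg × 7.3 L/kg = 292.0 L
LD = Vd × C = 292.0 × 12.5 = 3650 mg
CL = 0.693 × Vd / t½ = 0.693 × 292.0 / 50.4 = 4.015 L/h
Infusion rate = CL × Css = 4.015 × 12.5 = 50.19 mg/h

(a) 3650 mg; (b) 50.2 mg/h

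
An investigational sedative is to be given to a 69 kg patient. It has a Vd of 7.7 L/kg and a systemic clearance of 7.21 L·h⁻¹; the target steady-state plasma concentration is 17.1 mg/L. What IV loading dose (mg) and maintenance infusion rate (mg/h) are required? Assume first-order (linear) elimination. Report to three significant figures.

Total Vd = 7.7 × 69 = 531.3 L
LD = Vd · C_target = 531.3 × 17.1 = 9085 mg
Maintenance infusion rate = CL × Css = 7.210 × 17.1 = 123.3 mg/h

(a) 9090 mg; (b) 123 mg/h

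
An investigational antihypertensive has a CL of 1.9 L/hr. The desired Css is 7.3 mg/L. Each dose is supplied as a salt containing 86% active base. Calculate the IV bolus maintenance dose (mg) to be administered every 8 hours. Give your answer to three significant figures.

D = CL × Css × τ / S = 1.900 × 7.3 × 8 / 0.86 = 129.0 mg

129 mg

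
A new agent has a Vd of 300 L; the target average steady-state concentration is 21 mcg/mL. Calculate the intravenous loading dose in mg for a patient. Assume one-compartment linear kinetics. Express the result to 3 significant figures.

6300 mg

The loading dose fills Vd to the target concentration.
LD = Vd × C = 300.0 × 21.00 = 6300 mg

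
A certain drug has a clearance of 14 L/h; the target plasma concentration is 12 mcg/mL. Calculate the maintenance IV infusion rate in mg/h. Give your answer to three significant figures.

168 mg/h

Rate = CL × Css = 14.00 × 12 = 168.0 mg/h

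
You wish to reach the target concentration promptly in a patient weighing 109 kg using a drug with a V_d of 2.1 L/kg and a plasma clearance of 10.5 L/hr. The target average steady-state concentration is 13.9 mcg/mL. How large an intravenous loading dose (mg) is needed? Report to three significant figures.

Vd(total) = 109 kg × 2.1 L/kg = 228.9 L
The loading dose fills Vd to the target concentration.
LD = Vd × C = 228.9 × 13.90 = 3182 mg

3180 mg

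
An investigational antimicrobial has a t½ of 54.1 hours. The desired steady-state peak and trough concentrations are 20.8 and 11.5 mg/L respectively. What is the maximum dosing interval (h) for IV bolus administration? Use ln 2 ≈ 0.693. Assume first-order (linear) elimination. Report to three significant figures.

46.3 h

k = 0.693 / t½ = 0.693 / 54.1 = 0.01281 h⁻¹
Between IV bolus doses, concentration decays as C = C₀·e^(−kτ), so C_peak/C_trough = e^(kτ).
τ_max = ln(C_peak/C_trough) / k = ln(20.8/11.5) / 0.01281 = 0.5926 / 0.01281 = 46.26 h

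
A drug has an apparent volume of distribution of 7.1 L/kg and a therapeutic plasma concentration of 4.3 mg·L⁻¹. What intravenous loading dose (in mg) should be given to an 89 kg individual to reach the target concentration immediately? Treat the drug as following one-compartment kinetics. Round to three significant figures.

Vd(total) = 89 kg × 7.1 L/kg = 631.9 L
The loading dose fills Vd to the target concentration.
LD = Vd × C = 631.9 × 4.300 = 2717 mg

2720 mg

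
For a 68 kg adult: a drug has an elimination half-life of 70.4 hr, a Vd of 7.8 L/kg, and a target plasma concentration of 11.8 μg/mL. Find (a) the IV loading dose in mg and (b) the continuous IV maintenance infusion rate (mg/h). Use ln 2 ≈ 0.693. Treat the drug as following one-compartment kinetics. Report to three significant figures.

Vd(total) = 68 kg × 7.8 L/kg = 530.4 L
LD = Vd × C = 530.4 × 11.8 = 6259 mg
CL = 0.693 × Vd / t½ = 0.693 × 530.4 / 70.4 = 5.221 L/h
Infusion rate = CL × Css = 5.221 × 11.8 = 61.61 mg/h

(a) 6260 mg; (b) 61.6 mg/h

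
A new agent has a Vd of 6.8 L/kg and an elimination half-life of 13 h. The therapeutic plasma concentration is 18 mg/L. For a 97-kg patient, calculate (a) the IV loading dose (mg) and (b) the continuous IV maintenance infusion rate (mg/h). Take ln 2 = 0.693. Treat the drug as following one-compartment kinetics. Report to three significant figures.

(a) 11900 mg; (b) 633 mg/h

Vd(total) = 97 kg × 6.8 L/kg = 659.6 L
LD = Vd × C = 659.6 × 18 = 11870 mg
CL = 0.693 × Vd / t½ = 0.693 × 659.6 / 13 = 35.16 L/h
Infusion rate = CL × Css = 35.16 × 18 = 632.9 mg/h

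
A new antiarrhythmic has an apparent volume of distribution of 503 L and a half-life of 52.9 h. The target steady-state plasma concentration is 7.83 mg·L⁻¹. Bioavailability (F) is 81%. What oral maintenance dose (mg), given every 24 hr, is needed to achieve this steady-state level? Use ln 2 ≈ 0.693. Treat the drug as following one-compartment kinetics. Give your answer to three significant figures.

1530 mg

k = 0.693/52.9 = 0.01310 h⁻¹, so CL = k·Vd = 0.01310 × 503.0 = 6.589 L/h
D = CL × Css × τ / F = 6.589 × 7.83 × 24 / 0.81 = 1529 mg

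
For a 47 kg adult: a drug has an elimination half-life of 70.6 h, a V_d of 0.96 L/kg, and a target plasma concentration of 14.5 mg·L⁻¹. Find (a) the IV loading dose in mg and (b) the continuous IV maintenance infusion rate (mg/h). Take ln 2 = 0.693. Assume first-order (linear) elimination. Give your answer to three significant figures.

Total Vd = 0.96 × 47 = 45.12 L
LD = Vd × C = 45.12 × 14.5 = 654.2 mg
CL = 0.693 × Vd / t½ = 0.693 × 45.12 / 70.6 = 0.4429 L/h
Infusion rate = CL × Css = 0.4429 × 14.5 = 6.422 mg/h

(a) 654 mg; (b) 6.42 mg/h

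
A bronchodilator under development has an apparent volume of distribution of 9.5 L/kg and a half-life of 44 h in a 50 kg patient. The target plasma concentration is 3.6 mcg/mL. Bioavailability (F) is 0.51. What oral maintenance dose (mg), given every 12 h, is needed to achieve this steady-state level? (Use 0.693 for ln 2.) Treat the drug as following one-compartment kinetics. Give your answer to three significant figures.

634 mg

Vd(total) = 50 kg × 9.5 L/kg = 475.0 L
k = 0.693/44 = 0.01575 h⁻¹, so CL = k·Vd = 0.01575 × 475.0 = 7.481 L/h
D = CL × Css × τ / F = 7.481 × 3.6 × 12 / 0.51 = 633.7 mg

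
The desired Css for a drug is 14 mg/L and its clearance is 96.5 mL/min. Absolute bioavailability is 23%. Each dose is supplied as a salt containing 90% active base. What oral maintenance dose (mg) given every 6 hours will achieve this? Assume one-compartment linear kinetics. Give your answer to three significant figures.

CL = 96.5 mL/min × 60/1000 = 5.790 L/h
D = CL × Css × τ / F / S = 5.790 × 14 × 6 / 0.23 / 0.9 = 2350 mg

2350 mg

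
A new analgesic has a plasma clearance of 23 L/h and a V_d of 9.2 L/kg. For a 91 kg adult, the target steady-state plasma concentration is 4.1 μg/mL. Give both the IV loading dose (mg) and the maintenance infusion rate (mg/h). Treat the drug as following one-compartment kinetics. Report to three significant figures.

(a) 3430 mg; (b) 94.3 mg/h

Total Vd = 9.2 × 91 = 837.2 L
LD = Vd · C_target = 837.2 × 4.1 = 3433 mg
Maintenance: replace elimination → rate = CL × Css = 23.00 × 4.1 = 94.30 mg/h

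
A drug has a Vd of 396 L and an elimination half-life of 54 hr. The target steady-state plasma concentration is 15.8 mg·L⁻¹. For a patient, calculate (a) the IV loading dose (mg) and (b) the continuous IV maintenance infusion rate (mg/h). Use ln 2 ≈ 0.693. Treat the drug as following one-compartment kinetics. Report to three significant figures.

LD = Vd × C = 396.0 × 15.8 = 6257 mg
CL = 0.693 × Vd / t½ = 0.693 × 396.0 / 54 = 5.082 L/h
Infusion rate = CL × Css = 5.082 × 15.8 = 80.30 mg/h

(a) 6260 mg; (b) 80.3 mg/h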